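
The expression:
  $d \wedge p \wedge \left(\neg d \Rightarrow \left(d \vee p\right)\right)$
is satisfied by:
  {p: True, d: True}


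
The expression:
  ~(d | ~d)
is never true.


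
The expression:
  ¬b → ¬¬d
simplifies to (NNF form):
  b ∨ d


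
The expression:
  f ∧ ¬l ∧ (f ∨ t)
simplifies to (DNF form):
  f ∧ ¬l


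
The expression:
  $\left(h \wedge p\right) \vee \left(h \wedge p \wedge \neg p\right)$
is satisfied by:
  {h: True, p: True}


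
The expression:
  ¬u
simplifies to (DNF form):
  ¬u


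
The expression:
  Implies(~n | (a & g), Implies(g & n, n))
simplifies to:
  True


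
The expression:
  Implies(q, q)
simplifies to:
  True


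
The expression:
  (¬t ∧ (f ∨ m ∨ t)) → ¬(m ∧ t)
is always true.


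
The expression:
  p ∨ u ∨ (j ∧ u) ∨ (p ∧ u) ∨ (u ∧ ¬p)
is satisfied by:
  {u: True, p: True}
  {u: True, p: False}
  {p: True, u: False}


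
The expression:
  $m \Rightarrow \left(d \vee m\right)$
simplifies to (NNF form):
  $\text{True}$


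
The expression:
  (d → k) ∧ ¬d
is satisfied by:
  {d: False}


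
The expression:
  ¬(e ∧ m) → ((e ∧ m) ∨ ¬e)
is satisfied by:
  {m: True, e: False}
  {e: False, m: False}
  {e: True, m: True}


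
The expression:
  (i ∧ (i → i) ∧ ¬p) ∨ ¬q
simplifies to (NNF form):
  (i ∧ ¬p) ∨ ¬q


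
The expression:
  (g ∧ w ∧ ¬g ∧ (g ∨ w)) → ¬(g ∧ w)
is always true.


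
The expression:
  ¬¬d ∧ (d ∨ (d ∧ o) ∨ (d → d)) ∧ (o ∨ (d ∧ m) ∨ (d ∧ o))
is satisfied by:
  {o: True, m: True, d: True}
  {o: True, d: True, m: False}
  {m: True, d: True, o: False}


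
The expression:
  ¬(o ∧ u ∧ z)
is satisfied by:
  {u: False, z: False, o: False}
  {o: True, u: False, z: False}
  {z: True, u: False, o: False}
  {o: True, z: True, u: False}
  {u: True, o: False, z: False}
  {o: True, u: True, z: False}
  {z: True, u: True, o: False}


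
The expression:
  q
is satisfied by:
  {q: True}


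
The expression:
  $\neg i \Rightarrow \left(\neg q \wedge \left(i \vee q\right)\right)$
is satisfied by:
  {i: True}


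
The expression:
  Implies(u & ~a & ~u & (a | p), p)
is always true.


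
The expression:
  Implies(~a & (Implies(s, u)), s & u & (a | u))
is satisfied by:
  {a: True, s: True}
  {a: True, s: False}
  {s: True, a: False}


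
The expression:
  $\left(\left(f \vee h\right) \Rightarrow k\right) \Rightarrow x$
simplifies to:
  $x \vee \left(f \wedge \neg k\right) \vee \left(h \wedge \neg k\right)$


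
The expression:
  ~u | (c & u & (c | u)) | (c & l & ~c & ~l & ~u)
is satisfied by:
  {c: True, u: False}
  {u: False, c: False}
  {u: True, c: True}


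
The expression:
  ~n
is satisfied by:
  {n: False}


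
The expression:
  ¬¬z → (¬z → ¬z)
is always true.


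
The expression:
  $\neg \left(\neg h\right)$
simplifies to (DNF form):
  $h$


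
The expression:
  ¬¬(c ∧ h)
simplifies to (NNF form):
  c ∧ h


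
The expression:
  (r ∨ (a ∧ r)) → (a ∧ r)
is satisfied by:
  {a: True, r: False}
  {r: False, a: False}
  {r: True, a: True}


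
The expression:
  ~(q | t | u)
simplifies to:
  ~q & ~t & ~u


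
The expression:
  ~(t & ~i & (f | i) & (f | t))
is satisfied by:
  {i: True, t: False, f: False}
  {t: False, f: False, i: False}
  {f: True, i: True, t: False}
  {f: True, t: False, i: False}
  {i: True, t: True, f: False}
  {t: True, i: False, f: False}
  {f: True, t: True, i: True}


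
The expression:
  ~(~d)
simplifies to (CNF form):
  d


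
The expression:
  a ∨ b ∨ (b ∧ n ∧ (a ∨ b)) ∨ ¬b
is always true.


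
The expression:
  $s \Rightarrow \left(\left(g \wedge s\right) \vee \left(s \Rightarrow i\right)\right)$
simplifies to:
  $g \vee i \vee \neg s$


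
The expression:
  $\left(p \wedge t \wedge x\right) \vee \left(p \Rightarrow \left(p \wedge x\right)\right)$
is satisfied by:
  {x: True, p: False}
  {p: False, x: False}
  {p: True, x: True}


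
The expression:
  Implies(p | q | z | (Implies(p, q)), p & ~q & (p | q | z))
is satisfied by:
  {p: True, q: False}


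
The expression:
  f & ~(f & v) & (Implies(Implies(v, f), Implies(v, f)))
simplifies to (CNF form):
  f & ~v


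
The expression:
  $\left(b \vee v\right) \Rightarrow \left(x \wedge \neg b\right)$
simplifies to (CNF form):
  $\neg b \wedge \left(x \vee \neg v\right)$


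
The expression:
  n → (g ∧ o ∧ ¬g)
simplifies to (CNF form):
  ¬n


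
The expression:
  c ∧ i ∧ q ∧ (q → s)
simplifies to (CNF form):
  c ∧ i ∧ q ∧ s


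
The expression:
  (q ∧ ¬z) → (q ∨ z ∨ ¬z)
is always true.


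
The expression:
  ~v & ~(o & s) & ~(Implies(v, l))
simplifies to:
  False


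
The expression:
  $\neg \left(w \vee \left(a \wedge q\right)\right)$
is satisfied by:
  {q: False, w: False, a: False}
  {a: True, q: False, w: False}
  {q: True, a: False, w: False}


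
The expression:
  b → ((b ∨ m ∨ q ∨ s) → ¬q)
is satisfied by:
  {q: False, b: False}
  {b: True, q: False}
  {q: True, b: False}


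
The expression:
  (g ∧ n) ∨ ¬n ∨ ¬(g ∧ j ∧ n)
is always true.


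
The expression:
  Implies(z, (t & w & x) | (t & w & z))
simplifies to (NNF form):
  ~z | (t & w)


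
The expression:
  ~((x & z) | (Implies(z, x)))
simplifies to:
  z & ~x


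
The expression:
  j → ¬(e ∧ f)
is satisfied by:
  {e: False, j: False, f: False}
  {f: True, e: False, j: False}
  {j: True, e: False, f: False}
  {f: True, j: True, e: False}
  {e: True, f: False, j: False}
  {f: True, e: True, j: False}
  {j: True, e: True, f: False}


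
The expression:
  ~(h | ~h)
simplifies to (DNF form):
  False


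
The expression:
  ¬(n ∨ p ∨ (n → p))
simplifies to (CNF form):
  False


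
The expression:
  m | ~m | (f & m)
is always true.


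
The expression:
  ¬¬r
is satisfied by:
  {r: True}


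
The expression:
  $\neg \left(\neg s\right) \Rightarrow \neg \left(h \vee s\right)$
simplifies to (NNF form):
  $\neg s$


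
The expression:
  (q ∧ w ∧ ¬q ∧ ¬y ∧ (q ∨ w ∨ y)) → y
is always true.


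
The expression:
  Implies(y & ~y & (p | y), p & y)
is always true.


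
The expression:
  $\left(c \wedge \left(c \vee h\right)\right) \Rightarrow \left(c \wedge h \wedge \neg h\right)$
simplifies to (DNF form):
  $\neg c$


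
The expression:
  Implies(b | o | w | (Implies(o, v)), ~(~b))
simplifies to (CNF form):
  b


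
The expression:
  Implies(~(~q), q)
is always true.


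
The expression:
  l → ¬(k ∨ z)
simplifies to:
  (¬k ∧ ¬z) ∨ ¬l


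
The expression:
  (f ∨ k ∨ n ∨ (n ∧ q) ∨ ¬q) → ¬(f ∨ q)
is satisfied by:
  {k: False, f: False, q: False, n: False}
  {n: True, k: False, f: False, q: False}
  {k: True, n: False, f: False, q: False}
  {n: True, k: True, f: False, q: False}
  {q: True, n: False, k: False, f: False}


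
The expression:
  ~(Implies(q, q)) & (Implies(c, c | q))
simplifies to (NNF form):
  False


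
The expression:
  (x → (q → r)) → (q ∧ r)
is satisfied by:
  {r: True, x: True, q: True}
  {r: True, q: True, x: False}
  {x: True, q: True, r: False}


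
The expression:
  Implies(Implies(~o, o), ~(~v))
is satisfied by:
  {v: True, o: False}
  {o: False, v: False}
  {o: True, v: True}


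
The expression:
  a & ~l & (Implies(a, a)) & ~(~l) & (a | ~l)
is never true.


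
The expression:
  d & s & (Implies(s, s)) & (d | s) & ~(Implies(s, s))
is never true.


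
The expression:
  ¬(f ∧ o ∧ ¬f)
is always true.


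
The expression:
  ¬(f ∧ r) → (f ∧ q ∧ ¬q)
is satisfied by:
  {r: True, f: True}


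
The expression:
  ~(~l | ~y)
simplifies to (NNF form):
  l & y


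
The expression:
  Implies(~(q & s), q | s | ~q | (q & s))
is always true.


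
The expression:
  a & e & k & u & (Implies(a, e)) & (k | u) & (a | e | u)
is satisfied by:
  {a: True, e: True, u: True, k: True}


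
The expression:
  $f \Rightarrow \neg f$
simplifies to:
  $\neg f$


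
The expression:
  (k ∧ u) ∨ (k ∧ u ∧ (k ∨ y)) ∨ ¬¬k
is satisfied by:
  {k: True}


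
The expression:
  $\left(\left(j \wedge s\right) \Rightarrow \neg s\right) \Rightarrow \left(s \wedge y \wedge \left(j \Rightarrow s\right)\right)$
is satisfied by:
  {y: True, j: True, s: True}
  {y: True, s: True, j: False}
  {j: True, s: True, y: False}


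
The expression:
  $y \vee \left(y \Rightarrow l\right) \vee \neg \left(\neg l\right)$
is always true.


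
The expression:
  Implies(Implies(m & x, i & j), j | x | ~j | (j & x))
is always true.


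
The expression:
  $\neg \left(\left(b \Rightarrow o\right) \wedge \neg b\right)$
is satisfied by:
  {b: True}


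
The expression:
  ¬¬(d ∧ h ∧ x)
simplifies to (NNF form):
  d ∧ h ∧ x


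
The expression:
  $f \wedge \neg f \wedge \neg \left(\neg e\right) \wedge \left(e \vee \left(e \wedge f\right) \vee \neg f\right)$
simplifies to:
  $\text{False}$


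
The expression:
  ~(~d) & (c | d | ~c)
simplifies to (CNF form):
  d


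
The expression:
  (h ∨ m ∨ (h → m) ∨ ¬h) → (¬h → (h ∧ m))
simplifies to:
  h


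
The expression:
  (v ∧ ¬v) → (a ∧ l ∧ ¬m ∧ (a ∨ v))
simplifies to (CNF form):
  True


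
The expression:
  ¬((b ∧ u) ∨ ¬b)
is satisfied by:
  {b: True, u: False}


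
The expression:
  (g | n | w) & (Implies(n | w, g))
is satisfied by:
  {g: True}


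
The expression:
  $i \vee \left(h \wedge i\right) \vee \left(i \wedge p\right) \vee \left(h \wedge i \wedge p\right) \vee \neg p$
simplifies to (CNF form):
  $i \vee \neg p$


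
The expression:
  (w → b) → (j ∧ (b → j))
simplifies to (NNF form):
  j ∨ (w ∧ ¬b)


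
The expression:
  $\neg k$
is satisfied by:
  {k: False}


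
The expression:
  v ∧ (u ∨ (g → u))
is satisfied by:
  {u: True, v: True, g: False}
  {v: True, g: False, u: False}
  {u: True, g: True, v: True}


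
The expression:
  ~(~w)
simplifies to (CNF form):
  w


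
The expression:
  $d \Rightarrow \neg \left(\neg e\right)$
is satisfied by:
  {e: True, d: False}
  {d: False, e: False}
  {d: True, e: True}


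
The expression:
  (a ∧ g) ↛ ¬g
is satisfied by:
  {a: True, g: True}


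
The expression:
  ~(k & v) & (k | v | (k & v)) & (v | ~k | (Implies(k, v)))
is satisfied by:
  {v: True, k: False}


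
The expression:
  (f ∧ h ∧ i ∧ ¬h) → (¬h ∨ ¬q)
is always true.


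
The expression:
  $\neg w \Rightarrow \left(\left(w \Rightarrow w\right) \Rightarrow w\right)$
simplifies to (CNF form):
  $w$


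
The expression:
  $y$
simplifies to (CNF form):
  $y$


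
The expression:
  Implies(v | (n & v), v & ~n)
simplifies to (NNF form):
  ~n | ~v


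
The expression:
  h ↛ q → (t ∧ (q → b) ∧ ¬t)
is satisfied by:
  {q: True, h: False}
  {h: False, q: False}
  {h: True, q: True}


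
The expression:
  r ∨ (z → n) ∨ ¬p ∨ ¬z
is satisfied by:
  {r: True, n: True, p: False, z: False}
  {r: True, p: False, z: False, n: False}
  {n: True, p: False, z: False, r: False}
  {n: False, p: False, z: False, r: False}
  {r: True, z: True, n: True, p: False}
  {r: True, z: True, n: False, p: False}
  {z: True, n: True, r: False, p: False}
  {z: True, r: False, p: False, n: False}
  {n: True, r: True, p: True, z: False}
  {r: True, p: True, n: False, z: False}
  {n: True, p: True, r: False, z: False}
  {p: True, r: False, z: False, n: False}
  {r: True, z: True, p: True, n: True}
  {r: True, z: True, p: True, n: False}
  {z: True, p: True, n: True, r: False}


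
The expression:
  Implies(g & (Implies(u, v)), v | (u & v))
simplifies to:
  u | v | ~g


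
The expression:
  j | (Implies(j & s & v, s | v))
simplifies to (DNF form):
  True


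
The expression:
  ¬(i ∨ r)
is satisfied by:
  {i: False, r: False}


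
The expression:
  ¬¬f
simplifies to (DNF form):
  f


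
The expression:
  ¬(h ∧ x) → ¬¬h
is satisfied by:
  {h: True}


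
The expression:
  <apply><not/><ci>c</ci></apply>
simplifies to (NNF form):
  <apply><not/><ci>c</ci></apply>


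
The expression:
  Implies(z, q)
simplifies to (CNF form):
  q | ~z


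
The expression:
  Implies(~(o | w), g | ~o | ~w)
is always true.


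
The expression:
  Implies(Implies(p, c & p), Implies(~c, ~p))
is always true.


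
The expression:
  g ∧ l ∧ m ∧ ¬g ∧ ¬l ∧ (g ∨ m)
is never true.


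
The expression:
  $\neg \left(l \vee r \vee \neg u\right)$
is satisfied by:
  {u: True, r: False, l: False}


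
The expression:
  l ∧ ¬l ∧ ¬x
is never true.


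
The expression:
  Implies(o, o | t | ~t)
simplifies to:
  True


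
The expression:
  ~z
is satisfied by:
  {z: False}


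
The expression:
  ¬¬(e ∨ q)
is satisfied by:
  {q: True, e: True}
  {q: True, e: False}
  {e: True, q: False}


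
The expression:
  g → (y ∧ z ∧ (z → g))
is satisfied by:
  {y: True, z: True, g: False}
  {y: True, z: False, g: False}
  {z: True, y: False, g: False}
  {y: False, z: False, g: False}
  {y: True, g: True, z: True}


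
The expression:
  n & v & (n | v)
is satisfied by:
  {n: True, v: True}


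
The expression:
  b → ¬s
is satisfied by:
  {s: False, b: False}
  {b: True, s: False}
  {s: True, b: False}


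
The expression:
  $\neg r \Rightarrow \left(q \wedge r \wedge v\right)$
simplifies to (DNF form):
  $r$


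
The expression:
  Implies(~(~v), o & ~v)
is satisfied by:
  {v: False}


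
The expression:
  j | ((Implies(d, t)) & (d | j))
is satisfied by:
  {d: True, j: True, t: True}
  {d: True, j: True, t: False}
  {j: True, t: True, d: False}
  {j: True, t: False, d: False}
  {d: True, t: True, j: False}


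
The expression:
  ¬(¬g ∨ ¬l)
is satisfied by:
  {g: True, l: True}


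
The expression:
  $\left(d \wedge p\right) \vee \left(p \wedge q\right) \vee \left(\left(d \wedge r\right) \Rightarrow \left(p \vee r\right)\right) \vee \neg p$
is always true.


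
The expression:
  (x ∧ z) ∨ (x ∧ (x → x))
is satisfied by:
  {x: True}


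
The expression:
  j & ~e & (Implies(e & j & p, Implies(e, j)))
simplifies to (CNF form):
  j & ~e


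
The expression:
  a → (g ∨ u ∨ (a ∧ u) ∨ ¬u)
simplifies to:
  True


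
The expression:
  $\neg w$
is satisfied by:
  {w: False}


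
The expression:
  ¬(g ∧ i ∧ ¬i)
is always true.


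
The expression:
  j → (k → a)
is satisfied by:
  {a: True, k: False, j: False}
  {k: False, j: False, a: False}
  {j: True, a: True, k: False}
  {j: True, k: False, a: False}
  {a: True, k: True, j: False}
  {k: True, a: False, j: False}
  {j: True, k: True, a: True}


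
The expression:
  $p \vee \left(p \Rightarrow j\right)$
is always true.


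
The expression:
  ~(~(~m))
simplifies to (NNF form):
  ~m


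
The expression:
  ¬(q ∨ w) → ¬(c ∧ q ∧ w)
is always true.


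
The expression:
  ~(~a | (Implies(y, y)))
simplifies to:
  False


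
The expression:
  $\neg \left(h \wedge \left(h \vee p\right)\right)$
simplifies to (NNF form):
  $\neg h$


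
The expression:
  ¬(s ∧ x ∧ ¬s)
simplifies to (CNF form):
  True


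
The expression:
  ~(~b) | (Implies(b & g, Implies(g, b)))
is always true.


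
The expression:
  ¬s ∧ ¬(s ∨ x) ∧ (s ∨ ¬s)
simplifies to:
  ¬s ∧ ¬x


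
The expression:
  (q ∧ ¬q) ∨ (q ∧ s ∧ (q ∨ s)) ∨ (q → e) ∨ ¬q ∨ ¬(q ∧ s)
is always true.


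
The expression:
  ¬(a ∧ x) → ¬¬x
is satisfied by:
  {x: True}


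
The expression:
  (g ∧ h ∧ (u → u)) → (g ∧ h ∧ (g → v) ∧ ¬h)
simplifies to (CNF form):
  ¬g ∨ ¬h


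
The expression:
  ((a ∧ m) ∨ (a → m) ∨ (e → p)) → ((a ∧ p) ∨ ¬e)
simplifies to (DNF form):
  (a ∧ p) ∨ (a ∧ ¬m) ∨ ¬e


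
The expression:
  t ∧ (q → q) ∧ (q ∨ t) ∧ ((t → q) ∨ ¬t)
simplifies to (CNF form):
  q ∧ t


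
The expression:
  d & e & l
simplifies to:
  d & e & l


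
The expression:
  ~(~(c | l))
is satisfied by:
  {c: True, l: True}
  {c: True, l: False}
  {l: True, c: False}


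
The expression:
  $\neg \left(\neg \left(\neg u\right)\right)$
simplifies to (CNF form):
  $\neg u$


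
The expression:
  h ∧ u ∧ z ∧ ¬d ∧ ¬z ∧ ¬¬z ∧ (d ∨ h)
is never true.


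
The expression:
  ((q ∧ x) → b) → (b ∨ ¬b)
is always true.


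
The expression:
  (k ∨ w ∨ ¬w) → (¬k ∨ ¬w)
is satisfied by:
  {w: False, k: False}
  {k: True, w: False}
  {w: True, k: False}


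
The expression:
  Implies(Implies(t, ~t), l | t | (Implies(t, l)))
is always true.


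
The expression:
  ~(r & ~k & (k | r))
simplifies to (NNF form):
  k | ~r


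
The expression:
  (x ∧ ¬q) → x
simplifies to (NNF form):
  True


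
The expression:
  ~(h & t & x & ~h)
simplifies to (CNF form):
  True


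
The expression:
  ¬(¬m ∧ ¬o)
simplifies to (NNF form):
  m ∨ o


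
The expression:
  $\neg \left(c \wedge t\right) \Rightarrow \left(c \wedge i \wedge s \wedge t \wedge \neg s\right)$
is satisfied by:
  {t: True, c: True}


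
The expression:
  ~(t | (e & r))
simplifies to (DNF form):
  (~e & ~t) | (~r & ~t)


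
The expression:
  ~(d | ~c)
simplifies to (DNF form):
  c & ~d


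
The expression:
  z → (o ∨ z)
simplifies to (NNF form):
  True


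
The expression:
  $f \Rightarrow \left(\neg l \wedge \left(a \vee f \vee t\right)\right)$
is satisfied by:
  {l: False, f: False}
  {f: True, l: False}
  {l: True, f: False}


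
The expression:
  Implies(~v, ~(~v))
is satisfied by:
  {v: True}


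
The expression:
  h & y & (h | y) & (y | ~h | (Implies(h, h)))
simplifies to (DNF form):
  h & y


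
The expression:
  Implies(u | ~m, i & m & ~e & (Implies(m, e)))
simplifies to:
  m & ~u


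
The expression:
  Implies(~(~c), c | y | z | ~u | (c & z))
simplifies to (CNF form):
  True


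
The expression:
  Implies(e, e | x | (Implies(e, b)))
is always true.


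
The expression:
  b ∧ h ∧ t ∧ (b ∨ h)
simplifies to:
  b ∧ h ∧ t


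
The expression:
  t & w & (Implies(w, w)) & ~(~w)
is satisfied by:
  {t: True, w: True}


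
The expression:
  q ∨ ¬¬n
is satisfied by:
  {n: True, q: True}
  {n: True, q: False}
  {q: True, n: False}


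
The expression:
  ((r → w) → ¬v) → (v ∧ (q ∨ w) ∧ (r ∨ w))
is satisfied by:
  {q: True, w: True, v: True, r: False}
  {q: True, v: True, w: False, r: False}
  {w: True, v: True, q: False, r: False}
  {v: True, q: False, w: False, r: False}
  {r: True, q: True, v: True, w: True}
  {r: True, q: True, v: True, w: False}
  {r: True, v: True, w: True, q: False}


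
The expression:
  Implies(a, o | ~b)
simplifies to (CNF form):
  o | ~a | ~b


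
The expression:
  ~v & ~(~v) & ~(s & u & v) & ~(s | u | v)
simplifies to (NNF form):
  False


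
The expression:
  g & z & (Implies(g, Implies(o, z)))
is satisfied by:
  {z: True, g: True}


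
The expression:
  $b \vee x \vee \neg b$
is always true.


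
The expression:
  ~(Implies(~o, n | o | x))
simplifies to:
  ~n & ~o & ~x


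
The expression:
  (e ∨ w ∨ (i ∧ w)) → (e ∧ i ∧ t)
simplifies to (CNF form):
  (e ∨ ¬w) ∧ (i ∨ ¬e) ∧ (t ∨ ¬e)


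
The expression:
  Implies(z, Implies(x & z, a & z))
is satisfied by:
  {a: True, z: False, x: False}
  {z: False, x: False, a: False}
  {a: True, x: True, z: False}
  {x: True, z: False, a: False}
  {a: True, z: True, x: False}
  {z: True, a: False, x: False}
  {a: True, x: True, z: True}


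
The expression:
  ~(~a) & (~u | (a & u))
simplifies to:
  a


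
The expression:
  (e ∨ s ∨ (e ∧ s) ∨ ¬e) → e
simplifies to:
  e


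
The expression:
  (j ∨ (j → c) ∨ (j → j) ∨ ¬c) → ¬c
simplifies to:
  ¬c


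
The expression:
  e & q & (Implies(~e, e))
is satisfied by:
  {e: True, q: True}


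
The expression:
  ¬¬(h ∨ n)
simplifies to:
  h ∨ n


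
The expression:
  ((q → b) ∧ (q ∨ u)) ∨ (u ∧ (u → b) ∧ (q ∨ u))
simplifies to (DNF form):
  (b ∧ q) ∨ (u ∧ ¬q)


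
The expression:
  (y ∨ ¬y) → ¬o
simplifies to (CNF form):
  ¬o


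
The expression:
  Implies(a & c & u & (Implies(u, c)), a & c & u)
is always true.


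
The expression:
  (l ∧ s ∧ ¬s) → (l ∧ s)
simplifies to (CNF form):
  True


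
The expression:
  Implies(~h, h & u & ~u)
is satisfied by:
  {h: True}


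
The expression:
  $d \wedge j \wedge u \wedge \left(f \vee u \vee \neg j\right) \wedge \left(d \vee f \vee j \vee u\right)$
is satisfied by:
  {j: True, u: True, d: True}


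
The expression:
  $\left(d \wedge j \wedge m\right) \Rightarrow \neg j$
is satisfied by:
  {m: False, d: False, j: False}
  {j: True, m: False, d: False}
  {d: True, m: False, j: False}
  {j: True, d: True, m: False}
  {m: True, j: False, d: False}
  {j: True, m: True, d: False}
  {d: True, m: True, j: False}


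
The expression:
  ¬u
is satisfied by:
  {u: False}


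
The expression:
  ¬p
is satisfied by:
  {p: False}


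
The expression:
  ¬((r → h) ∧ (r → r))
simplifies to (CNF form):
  r ∧ ¬h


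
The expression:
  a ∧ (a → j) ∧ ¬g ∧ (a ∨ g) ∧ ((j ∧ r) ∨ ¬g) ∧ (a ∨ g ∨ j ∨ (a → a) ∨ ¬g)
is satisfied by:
  {a: True, j: True, g: False}


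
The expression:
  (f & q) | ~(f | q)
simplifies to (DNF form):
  (f & q) | (~f & ~q)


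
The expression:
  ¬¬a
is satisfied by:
  {a: True}


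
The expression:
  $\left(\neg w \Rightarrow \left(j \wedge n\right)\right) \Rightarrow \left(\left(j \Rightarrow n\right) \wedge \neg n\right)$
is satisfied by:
  {n: False, w: False, j: False}
  {j: True, n: False, w: False}
  {w: True, n: False, j: False}
  {n: True, w: False, j: False}


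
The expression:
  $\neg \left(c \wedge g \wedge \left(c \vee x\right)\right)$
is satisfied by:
  {g: False, c: False}
  {c: True, g: False}
  {g: True, c: False}


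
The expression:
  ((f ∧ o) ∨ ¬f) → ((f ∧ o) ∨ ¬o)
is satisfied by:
  {f: True, o: False}
  {o: False, f: False}
  {o: True, f: True}


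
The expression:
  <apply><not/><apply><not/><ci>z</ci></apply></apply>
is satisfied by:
  {z: True}


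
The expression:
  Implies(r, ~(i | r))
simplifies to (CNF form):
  ~r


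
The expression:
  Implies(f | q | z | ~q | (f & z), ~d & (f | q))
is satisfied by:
  {q: True, f: True, d: False}
  {q: True, d: False, f: False}
  {f: True, d: False, q: False}


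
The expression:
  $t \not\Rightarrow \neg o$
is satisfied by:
  {t: True, o: True}


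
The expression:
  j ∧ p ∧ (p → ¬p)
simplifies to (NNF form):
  False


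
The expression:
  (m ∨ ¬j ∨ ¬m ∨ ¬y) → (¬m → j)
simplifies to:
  j ∨ m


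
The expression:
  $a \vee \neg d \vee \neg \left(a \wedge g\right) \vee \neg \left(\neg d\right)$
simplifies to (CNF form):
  $\text{True}$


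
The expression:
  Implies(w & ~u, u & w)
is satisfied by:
  {u: True, w: False}
  {w: False, u: False}
  {w: True, u: True}


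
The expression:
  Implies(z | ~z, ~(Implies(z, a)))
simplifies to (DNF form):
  z & ~a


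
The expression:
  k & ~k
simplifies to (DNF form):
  False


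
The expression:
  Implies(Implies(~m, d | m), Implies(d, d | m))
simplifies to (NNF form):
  True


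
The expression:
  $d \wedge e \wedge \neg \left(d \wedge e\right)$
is never true.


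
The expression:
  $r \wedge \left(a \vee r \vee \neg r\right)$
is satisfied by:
  {r: True}


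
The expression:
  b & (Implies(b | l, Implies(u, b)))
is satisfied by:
  {b: True}


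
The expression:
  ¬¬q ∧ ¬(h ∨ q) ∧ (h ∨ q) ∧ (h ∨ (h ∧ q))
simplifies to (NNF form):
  False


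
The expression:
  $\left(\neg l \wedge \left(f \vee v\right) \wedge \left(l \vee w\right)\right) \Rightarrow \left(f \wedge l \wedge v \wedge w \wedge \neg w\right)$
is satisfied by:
  {l: True, f: False, w: False, v: False}
  {l: True, v: True, f: False, w: False}
  {l: True, f: True, w: False, v: False}
  {l: True, v: True, f: True, w: False}
  {v: False, f: False, w: False, l: False}
  {v: True, f: False, w: False, l: False}
  {f: True, v: False, w: False, l: False}
  {v: True, f: True, w: False, l: False}
  {w: True, l: True, v: False, f: False}
  {v: True, w: True, l: True, f: False}
  {w: True, l: True, f: True, v: False}
  {v: True, w: True, l: True, f: True}
  {w: True, l: False, f: False, v: False}


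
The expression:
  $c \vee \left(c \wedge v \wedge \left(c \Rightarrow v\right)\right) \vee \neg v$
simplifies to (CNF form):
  $c \vee \neg v$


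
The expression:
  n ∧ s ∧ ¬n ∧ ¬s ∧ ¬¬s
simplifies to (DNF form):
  False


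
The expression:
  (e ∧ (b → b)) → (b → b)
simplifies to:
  True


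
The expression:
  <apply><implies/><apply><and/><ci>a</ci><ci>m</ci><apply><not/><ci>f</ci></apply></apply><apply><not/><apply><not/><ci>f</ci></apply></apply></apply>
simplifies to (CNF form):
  <apply><or/><ci>f</ci><apply><not/><ci>a</ci></apply><apply><not/><ci>m</ci></apply></apply>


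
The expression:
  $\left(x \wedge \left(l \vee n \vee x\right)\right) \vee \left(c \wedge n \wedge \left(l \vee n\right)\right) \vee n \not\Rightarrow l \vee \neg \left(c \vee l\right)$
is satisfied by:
  {n: True, x: True, l: False, c: False}
  {x: True, l: False, c: False, n: False}
  {n: True, x: True, c: True, l: False}
  {x: True, c: True, l: False, n: False}
  {x: True, n: True, l: True, c: False}
  {x: True, l: True, c: False, n: False}
  {n: True, x: True, c: True, l: True}
  {x: True, c: True, l: True, n: False}
  {n: True, l: False, c: False, x: False}
  {n: False, l: False, c: False, x: False}
  {n: True, c: True, l: False, x: False}
  {n: True, l: True, c: True, x: False}


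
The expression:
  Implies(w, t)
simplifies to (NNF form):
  t | ~w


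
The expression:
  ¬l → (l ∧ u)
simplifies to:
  l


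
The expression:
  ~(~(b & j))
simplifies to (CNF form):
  b & j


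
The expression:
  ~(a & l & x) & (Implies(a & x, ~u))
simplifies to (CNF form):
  (~a | ~l | ~x) & (~a | ~u | ~x)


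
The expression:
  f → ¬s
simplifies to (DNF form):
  ¬f ∨ ¬s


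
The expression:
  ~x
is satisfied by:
  {x: False}


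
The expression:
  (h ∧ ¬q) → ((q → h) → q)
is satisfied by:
  {q: True, h: False}
  {h: False, q: False}
  {h: True, q: True}


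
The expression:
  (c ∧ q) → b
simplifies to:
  b ∨ ¬c ∨ ¬q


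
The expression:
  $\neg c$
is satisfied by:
  {c: False}


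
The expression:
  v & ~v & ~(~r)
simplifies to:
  False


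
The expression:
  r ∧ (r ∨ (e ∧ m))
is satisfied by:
  {r: True}


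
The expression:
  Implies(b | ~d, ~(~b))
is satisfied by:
  {b: True, d: True}
  {b: True, d: False}
  {d: True, b: False}


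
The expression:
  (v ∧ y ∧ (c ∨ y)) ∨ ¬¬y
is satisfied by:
  {y: True}


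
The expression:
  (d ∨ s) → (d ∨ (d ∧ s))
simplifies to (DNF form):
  d ∨ ¬s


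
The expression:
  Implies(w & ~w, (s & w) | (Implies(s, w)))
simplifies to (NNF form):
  True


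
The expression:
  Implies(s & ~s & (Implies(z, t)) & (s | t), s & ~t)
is always true.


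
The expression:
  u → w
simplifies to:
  w ∨ ¬u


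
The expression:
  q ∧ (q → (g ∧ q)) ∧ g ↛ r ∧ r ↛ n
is never true.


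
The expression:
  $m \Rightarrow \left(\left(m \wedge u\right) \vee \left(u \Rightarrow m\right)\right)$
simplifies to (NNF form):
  $\text{True}$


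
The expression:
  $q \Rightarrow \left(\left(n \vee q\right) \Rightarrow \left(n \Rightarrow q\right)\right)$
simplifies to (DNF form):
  $\text{True}$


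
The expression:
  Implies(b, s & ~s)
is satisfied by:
  {b: False}


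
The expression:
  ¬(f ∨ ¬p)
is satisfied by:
  {p: True, f: False}


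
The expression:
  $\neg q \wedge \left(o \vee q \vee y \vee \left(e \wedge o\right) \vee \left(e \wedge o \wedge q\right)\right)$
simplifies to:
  $\neg q \wedge \left(o \vee y\right)$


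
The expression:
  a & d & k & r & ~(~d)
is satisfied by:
  {r: True, a: True, d: True, k: True}


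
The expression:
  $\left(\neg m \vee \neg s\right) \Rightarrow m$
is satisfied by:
  {m: True}


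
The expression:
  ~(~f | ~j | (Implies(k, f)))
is never true.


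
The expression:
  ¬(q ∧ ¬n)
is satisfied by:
  {n: True, q: False}
  {q: False, n: False}
  {q: True, n: True}


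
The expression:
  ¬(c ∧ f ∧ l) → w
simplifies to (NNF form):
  w ∨ (c ∧ f ∧ l)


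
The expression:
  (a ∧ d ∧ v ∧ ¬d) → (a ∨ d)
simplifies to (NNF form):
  True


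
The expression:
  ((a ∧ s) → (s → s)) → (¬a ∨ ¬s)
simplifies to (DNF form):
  ¬a ∨ ¬s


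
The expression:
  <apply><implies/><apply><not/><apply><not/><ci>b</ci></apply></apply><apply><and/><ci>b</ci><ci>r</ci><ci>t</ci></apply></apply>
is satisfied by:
  {r: True, t: True, b: False}
  {r: True, t: False, b: False}
  {t: True, r: False, b: False}
  {r: False, t: False, b: False}
  {r: True, b: True, t: True}


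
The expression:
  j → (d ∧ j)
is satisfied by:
  {d: True, j: False}
  {j: False, d: False}
  {j: True, d: True}


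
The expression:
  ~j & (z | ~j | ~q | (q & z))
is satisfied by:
  {j: False}


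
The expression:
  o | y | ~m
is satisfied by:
  {y: True, o: True, m: False}
  {y: True, m: False, o: False}
  {o: True, m: False, y: False}
  {o: False, m: False, y: False}
  {y: True, o: True, m: True}
  {y: True, m: True, o: False}
  {o: True, m: True, y: False}


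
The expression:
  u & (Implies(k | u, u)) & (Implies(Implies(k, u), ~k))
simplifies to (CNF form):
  u & ~k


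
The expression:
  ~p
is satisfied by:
  {p: False}


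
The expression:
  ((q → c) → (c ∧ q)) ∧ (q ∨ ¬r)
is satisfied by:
  {q: True}


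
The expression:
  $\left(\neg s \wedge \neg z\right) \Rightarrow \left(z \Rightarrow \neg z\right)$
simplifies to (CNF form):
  $\text{True}$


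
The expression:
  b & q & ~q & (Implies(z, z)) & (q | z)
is never true.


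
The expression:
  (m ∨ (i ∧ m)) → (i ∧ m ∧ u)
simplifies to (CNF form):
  (i ∨ ¬m) ∧ (u ∨ ¬m)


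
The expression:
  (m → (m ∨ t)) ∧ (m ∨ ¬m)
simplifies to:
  True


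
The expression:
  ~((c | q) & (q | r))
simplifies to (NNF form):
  ~q & (~c | ~r)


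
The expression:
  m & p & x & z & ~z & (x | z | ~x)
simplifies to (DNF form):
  False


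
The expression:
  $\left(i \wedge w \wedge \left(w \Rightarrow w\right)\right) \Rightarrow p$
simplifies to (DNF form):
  $p \vee \neg i \vee \neg w$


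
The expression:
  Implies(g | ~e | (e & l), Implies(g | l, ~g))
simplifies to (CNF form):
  ~g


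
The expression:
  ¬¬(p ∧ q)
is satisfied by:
  {p: True, q: True}


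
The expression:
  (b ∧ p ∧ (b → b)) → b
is always true.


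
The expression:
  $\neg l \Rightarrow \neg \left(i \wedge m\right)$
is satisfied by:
  {l: True, m: False, i: False}
  {m: False, i: False, l: False}
  {i: True, l: True, m: False}
  {i: True, m: False, l: False}
  {l: True, m: True, i: False}
  {m: True, l: False, i: False}
  {i: True, m: True, l: True}


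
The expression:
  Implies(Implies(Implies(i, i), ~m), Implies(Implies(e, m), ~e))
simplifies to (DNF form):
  True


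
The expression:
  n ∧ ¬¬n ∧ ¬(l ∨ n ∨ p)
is never true.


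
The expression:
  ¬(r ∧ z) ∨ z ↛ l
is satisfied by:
  {l: False, z: False, r: False}
  {r: True, l: False, z: False}
  {z: True, l: False, r: False}
  {r: True, z: True, l: False}
  {l: True, r: False, z: False}
  {r: True, l: True, z: False}
  {z: True, l: True, r: False}


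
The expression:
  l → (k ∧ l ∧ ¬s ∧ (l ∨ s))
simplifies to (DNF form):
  (k ∧ ¬s) ∨ ¬l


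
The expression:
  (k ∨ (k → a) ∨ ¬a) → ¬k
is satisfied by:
  {k: False}


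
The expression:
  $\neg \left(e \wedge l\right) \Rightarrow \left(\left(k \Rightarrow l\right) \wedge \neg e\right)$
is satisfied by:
  {l: True, e: False, k: False}
  {l: True, k: True, e: False}
  {l: True, e: True, k: False}
  {l: True, k: True, e: True}
  {k: False, e: False, l: False}


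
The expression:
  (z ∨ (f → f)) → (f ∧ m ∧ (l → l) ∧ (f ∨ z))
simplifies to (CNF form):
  f ∧ m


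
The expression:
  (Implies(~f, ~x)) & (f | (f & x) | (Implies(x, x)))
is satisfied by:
  {f: True, x: False}
  {x: False, f: False}
  {x: True, f: True}


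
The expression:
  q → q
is always true.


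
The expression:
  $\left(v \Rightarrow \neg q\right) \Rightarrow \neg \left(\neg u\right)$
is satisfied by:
  {v: True, u: True, q: True}
  {v: True, u: True, q: False}
  {u: True, q: True, v: False}
  {u: True, q: False, v: False}
  {v: True, q: True, u: False}


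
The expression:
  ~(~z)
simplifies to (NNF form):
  z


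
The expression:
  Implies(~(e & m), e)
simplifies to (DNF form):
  e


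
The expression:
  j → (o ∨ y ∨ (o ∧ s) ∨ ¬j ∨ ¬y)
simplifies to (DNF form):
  True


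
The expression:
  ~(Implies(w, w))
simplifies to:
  False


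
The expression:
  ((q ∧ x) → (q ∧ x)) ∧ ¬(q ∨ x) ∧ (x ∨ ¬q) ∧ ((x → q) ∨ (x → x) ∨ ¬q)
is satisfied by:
  {q: False, x: False}


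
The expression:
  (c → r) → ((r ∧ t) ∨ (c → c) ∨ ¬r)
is always true.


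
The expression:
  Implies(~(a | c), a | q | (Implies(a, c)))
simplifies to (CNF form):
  True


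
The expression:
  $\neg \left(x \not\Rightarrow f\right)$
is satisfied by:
  {f: True, x: False}
  {x: False, f: False}
  {x: True, f: True}


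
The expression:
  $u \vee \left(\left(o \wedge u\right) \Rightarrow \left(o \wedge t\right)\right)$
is always true.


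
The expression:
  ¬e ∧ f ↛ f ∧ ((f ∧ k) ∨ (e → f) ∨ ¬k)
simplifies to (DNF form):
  False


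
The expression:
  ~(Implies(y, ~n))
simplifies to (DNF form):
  n & y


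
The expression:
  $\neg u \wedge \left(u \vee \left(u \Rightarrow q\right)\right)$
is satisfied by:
  {u: False}


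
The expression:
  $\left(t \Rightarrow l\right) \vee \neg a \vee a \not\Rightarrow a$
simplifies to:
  $l \vee \neg a \vee \neg t$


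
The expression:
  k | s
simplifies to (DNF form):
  k | s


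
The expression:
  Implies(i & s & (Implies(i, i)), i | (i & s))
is always true.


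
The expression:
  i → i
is always true.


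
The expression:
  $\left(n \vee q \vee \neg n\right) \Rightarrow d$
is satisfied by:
  {d: True}


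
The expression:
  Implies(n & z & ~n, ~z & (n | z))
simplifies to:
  True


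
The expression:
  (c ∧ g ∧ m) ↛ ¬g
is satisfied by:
  {c: True, m: True, g: True}


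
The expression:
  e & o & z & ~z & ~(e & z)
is never true.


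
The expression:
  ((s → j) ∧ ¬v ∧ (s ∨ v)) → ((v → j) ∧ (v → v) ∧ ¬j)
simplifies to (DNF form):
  v ∨ ¬j ∨ ¬s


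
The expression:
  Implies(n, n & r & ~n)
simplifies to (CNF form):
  ~n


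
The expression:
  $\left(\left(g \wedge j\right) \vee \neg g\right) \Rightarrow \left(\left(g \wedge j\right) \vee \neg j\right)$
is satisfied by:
  {g: True, j: False}
  {j: False, g: False}
  {j: True, g: True}


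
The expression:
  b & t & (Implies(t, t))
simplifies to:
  b & t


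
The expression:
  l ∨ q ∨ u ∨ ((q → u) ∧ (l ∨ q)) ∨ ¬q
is always true.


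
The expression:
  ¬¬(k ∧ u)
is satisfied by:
  {u: True, k: True}


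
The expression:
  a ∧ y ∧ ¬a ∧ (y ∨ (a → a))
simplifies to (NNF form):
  False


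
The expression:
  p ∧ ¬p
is never true.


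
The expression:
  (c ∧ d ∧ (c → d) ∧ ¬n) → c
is always true.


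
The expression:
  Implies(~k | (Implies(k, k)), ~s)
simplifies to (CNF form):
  ~s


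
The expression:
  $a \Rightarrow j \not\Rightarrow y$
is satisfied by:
  {j: True, a: False, y: False}
  {j: False, a: False, y: False}
  {y: True, j: True, a: False}
  {y: True, j: False, a: False}
  {a: True, j: True, y: False}


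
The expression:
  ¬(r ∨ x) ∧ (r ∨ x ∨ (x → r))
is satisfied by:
  {x: False, r: False}


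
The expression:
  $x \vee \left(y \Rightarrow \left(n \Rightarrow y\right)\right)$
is always true.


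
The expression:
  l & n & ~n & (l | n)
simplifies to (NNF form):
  False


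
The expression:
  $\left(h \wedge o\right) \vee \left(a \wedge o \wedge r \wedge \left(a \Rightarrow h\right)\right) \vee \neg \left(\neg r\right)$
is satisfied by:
  {r: True, h: True, o: True}
  {r: True, h: True, o: False}
  {r: True, o: True, h: False}
  {r: True, o: False, h: False}
  {h: True, o: True, r: False}


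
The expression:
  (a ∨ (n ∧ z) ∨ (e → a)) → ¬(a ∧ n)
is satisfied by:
  {n: False, a: False}
  {a: True, n: False}
  {n: True, a: False}


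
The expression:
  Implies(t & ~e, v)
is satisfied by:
  {v: True, e: True, t: False}
  {v: True, e: False, t: False}
  {e: True, v: False, t: False}
  {v: False, e: False, t: False}
  {v: True, t: True, e: True}
  {v: True, t: True, e: False}
  {t: True, e: True, v: False}


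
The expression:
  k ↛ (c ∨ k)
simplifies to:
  False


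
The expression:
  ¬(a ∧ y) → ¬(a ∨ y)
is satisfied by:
  {y: False, a: False}
  {a: True, y: True}


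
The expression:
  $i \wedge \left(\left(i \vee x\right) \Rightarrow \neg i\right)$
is never true.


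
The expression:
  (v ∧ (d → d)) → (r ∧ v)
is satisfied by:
  {r: True, v: False}
  {v: False, r: False}
  {v: True, r: True}


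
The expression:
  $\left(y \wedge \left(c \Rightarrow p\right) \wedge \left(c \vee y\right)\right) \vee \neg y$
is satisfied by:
  {p: True, c: False, y: False}
  {c: False, y: False, p: False}
  {y: True, p: True, c: False}
  {y: True, c: False, p: False}
  {p: True, c: True, y: False}
  {c: True, p: False, y: False}
  {y: True, c: True, p: True}


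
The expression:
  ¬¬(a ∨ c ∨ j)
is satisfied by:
  {a: True, c: True, j: True}
  {a: True, c: True, j: False}
  {a: True, j: True, c: False}
  {a: True, j: False, c: False}
  {c: True, j: True, a: False}
  {c: True, j: False, a: False}
  {j: True, c: False, a: False}
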